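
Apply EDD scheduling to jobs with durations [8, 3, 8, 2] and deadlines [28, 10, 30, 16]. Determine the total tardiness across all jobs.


Sort by due date (EDD order): [(3, 10), (2, 16), (8, 28), (8, 30)]
Compute completion times and tardiness:
  Job 1: p=3, d=10, C=3, tardiness=max(0,3-10)=0
  Job 2: p=2, d=16, C=5, tardiness=max(0,5-16)=0
  Job 3: p=8, d=28, C=13, tardiness=max(0,13-28)=0
  Job 4: p=8, d=30, C=21, tardiness=max(0,21-30)=0
Total tardiness = 0

0


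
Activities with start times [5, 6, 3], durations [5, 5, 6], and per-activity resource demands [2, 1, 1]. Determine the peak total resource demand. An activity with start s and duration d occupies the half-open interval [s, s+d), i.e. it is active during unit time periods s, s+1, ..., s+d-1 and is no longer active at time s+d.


Each activity i is active on [start_i, start_i + duration_i).
Compute total resource usage per time slot:
  t=0: active resources = [], total = 0
  t=1: active resources = [], total = 0
  t=2: active resources = [], total = 0
  t=3: active resources = [1], total = 1
  t=4: active resources = [1], total = 1
  t=5: active resources = [2, 1], total = 3
  t=6: active resources = [2, 1, 1], total = 4
  t=7: active resources = [2, 1, 1], total = 4
  t=8: active resources = [2, 1, 1], total = 4
  t=9: active resources = [2, 1], total = 3
  t=10: active resources = [1], total = 1
Peak resource demand = 4

4


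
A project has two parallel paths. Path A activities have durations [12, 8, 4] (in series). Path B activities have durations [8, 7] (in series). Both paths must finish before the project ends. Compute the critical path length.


Path A total = 12 + 8 + 4 = 24
Path B total = 8 + 7 = 15
Critical path = longest path = max(24, 15) = 24

24


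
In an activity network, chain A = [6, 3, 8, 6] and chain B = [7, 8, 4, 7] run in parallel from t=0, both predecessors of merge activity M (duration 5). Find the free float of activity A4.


ES(A4) = sum of predecessors on chain A = 17
EF(A4) = ES + duration = 17 + 6 = 23
Successor of A4 is M. ES(M) = max(sum(A), sum(B)) = max(23, 26) = 26
Free float = ES(successor) - EF(current) = 26 - 23 = 3

3


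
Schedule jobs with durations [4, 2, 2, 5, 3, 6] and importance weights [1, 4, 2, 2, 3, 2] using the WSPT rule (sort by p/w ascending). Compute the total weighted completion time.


Compute p/w ratios and sort ascending (WSPT): [(2, 4), (2, 2), (3, 3), (5, 2), (6, 2), (4, 1)]
Compute weighted completion times:
  Job (p=2,w=4): C=2, w*C=4*2=8
  Job (p=2,w=2): C=4, w*C=2*4=8
  Job (p=3,w=3): C=7, w*C=3*7=21
  Job (p=5,w=2): C=12, w*C=2*12=24
  Job (p=6,w=2): C=18, w*C=2*18=36
  Job (p=4,w=1): C=22, w*C=1*22=22
Total weighted completion time = 119

119


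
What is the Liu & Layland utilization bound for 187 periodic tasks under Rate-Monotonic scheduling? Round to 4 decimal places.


Compute 2^(1/187) = 1.0037135476
Subtract 1: 1.0037135476 - 1 = 0.0037135476
Multiply by n: 187 * 0.0037135476 = 0.6944334012
Round to 4 dp: 0.6944

0.6944


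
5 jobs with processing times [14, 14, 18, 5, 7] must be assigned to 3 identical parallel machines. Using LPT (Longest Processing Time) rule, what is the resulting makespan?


Sort jobs in decreasing order (LPT): [18, 14, 14, 7, 5]
Assign each job to the least loaded machine:
  Machine 1: jobs [18], load = 18
  Machine 2: jobs [14, 7], load = 21
  Machine 3: jobs [14, 5], load = 19
Makespan = max load = 21

21


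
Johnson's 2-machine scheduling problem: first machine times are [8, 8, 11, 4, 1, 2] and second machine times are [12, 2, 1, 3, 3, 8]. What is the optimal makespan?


Apply Johnson's rule:
  Group 1 (a <= b): [(5, 1, 3), (6, 2, 8), (1, 8, 12)]
  Group 2 (a > b): [(4, 4, 3), (2, 8, 2), (3, 11, 1)]
Optimal job order: [5, 6, 1, 4, 2, 3]
Schedule:
  Job 5: M1 done at 1, M2 done at 4
  Job 6: M1 done at 3, M2 done at 12
  Job 1: M1 done at 11, M2 done at 24
  Job 4: M1 done at 15, M2 done at 27
  Job 2: M1 done at 23, M2 done at 29
  Job 3: M1 done at 34, M2 done at 35
Makespan = 35

35


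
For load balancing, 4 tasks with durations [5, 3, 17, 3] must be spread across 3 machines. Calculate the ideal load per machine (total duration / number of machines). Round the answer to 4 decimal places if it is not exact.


Total processing time = 5 + 3 + 17 + 3 = 28
Number of machines = 3
Ideal balanced load = 28 / 3 = 9.3333

9.3333


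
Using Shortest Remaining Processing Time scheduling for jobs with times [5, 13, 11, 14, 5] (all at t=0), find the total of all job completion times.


Since all jobs arrive at t=0, SRPT equals SPT ordering.
SPT order: [5, 5, 11, 13, 14]
Completion times:
  Job 1: p=5, C=5
  Job 2: p=5, C=10
  Job 3: p=11, C=21
  Job 4: p=13, C=34
  Job 5: p=14, C=48
Total completion time = 5 + 10 + 21 + 34 + 48 = 118

118


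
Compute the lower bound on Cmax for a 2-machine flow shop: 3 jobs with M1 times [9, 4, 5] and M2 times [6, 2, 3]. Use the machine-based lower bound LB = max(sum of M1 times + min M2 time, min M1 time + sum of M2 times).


LB1 = sum(M1 times) + min(M2 times) = 18 + 2 = 20
LB2 = min(M1 times) + sum(M2 times) = 4 + 11 = 15
Lower bound = max(LB1, LB2) = max(20, 15) = 20

20


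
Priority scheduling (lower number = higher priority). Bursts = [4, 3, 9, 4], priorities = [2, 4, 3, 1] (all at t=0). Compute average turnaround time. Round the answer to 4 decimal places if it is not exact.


Sort by priority (ascending = highest first):
Order: [(1, 4), (2, 4), (3, 9), (4, 3)]
Completion times:
  Priority 1, burst=4, C=4
  Priority 2, burst=4, C=8
  Priority 3, burst=9, C=17
  Priority 4, burst=3, C=20
Average turnaround = 49/4 = 12.25

12.25


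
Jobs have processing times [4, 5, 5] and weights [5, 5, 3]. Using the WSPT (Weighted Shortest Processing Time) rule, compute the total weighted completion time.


Compute p/w ratios and sort ascending (WSPT): [(4, 5), (5, 5), (5, 3)]
Compute weighted completion times:
  Job (p=4,w=5): C=4, w*C=5*4=20
  Job (p=5,w=5): C=9, w*C=5*9=45
  Job (p=5,w=3): C=14, w*C=3*14=42
Total weighted completion time = 107

107


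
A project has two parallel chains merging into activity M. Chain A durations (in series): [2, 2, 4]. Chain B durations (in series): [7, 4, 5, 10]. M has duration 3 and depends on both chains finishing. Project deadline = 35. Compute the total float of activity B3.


Forward pass: ES(B3) = sum of predecessors on chain B = 11
EF = ES + duration = 11 + 5 = 16
Backward pass: LF(M) = deadline = 35; LS(M) = 35 - 3 = 32
LF(B3) = LS(M) - sum(successors on chain B) = 32 - 10 = 22
LS = LF - duration = 22 - 5 = 17
Total float = LS - ES = 17 - 11 = 6

6


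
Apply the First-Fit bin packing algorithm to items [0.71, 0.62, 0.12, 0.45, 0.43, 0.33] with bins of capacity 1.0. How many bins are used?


Place items sequentially using First-Fit:
  Item 0.71 -> new Bin 1
  Item 0.62 -> new Bin 2
  Item 0.12 -> Bin 1 (now 0.83)
  Item 0.45 -> new Bin 3
  Item 0.43 -> Bin 3 (now 0.88)
  Item 0.33 -> Bin 2 (now 0.95)
Total bins used = 3

3


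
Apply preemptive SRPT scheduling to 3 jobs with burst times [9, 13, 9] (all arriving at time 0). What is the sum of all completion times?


Since all jobs arrive at t=0, SRPT equals SPT ordering.
SPT order: [9, 9, 13]
Completion times:
  Job 1: p=9, C=9
  Job 2: p=9, C=18
  Job 3: p=13, C=31
Total completion time = 9 + 18 + 31 = 58

58


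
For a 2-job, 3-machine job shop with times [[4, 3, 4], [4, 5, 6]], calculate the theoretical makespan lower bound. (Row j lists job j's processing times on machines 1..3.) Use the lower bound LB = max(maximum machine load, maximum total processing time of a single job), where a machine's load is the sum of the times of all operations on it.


Machine loads:
  Machine 1: 4 + 4 = 8
  Machine 2: 3 + 5 = 8
  Machine 3: 4 + 6 = 10
Max machine load = 10
Job totals:
  Job 1: 11
  Job 2: 15
Max job total = 15
Lower bound = max(10, 15) = 15

15


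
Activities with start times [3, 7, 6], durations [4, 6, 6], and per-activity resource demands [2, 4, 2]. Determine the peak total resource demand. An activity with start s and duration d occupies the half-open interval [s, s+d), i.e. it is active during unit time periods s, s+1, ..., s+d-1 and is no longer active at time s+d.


Each activity i is active on [start_i, start_i + duration_i).
Compute total resource usage per time slot:
  t=0: active resources = [], total = 0
  t=1: active resources = [], total = 0
  t=2: active resources = [], total = 0
  t=3: active resources = [2], total = 2
  t=4: active resources = [2], total = 2
  t=5: active resources = [2], total = 2
  t=6: active resources = [2, 2], total = 4
  t=7: active resources = [4, 2], total = 6
  t=8: active resources = [4, 2], total = 6
  t=9: active resources = [4, 2], total = 6
  t=10: active resources = [4, 2], total = 6
  t=11: active resources = [4, 2], total = 6
  t=12: active resources = [4], total = 4
Peak resource demand = 6

6


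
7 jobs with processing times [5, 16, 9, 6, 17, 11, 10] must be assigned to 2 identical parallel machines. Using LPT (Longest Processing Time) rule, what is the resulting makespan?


Sort jobs in decreasing order (LPT): [17, 16, 11, 10, 9, 6, 5]
Assign each job to the least loaded machine:
  Machine 1: jobs [17, 10, 9], load = 36
  Machine 2: jobs [16, 11, 6, 5], load = 38
Makespan = max load = 38

38


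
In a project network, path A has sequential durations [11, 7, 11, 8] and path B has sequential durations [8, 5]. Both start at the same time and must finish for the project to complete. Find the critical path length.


Path A total = 11 + 7 + 11 + 8 = 37
Path B total = 8 + 5 = 13
Critical path = longest path = max(37, 13) = 37

37


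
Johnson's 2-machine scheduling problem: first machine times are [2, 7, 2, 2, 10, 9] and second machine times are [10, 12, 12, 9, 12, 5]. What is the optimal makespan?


Apply Johnson's rule:
  Group 1 (a <= b): [(1, 2, 10), (3, 2, 12), (4, 2, 9), (2, 7, 12), (5, 10, 12)]
  Group 2 (a > b): [(6, 9, 5)]
Optimal job order: [1, 3, 4, 2, 5, 6]
Schedule:
  Job 1: M1 done at 2, M2 done at 12
  Job 3: M1 done at 4, M2 done at 24
  Job 4: M1 done at 6, M2 done at 33
  Job 2: M1 done at 13, M2 done at 45
  Job 5: M1 done at 23, M2 done at 57
  Job 6: M1 done at 32, M2 done at 62
Makespan = 62

62


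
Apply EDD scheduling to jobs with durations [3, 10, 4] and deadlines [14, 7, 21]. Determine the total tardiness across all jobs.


Sort by due date (EDD order): [(10, 7), (3, 14), (4, 21)]
Compute completion times and tardiness:
  Job 1: p=10, d=7, C=10, tardiness=max(0,10-7)=3
  Job 2: p=3, d=14, C=13, tardiness=max(0,13-14)=0
  Job 3: p=4, d=21, C=17, tardiness=max(0,17-21)=0
Total tardiness = 3

3


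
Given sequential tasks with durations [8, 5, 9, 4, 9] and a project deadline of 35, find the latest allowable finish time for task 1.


LF(activity 1) = deadline - sum of successor durations
Successors: activities 2 through 5 with durations [5, 9, 4, 9]
Sum of successor durations = 27
LF = 35 - 27 = 8

8


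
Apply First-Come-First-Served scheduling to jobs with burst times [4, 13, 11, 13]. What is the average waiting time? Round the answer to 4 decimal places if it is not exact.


FCFS order (as given): [4, 13, 11, 13]
Waiting times:
  Job 1: wait = 0
  Job 2: wait = 4
  Job 3: wait = 17
  Job 4: wait = 28
Sum of waiting times = 49
Average waiting time = 49/4 = 12.25

12.25


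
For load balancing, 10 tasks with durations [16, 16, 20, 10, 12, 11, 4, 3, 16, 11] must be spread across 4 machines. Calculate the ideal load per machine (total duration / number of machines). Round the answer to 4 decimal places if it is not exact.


Total processing time = 16 + 16 + 20 + 10 + 12 + 11 + 4 + 3 + 16 + 11 = 119
Number of machines = 4
Ideal balanced load = 119 / 4 = 29.75

29.75


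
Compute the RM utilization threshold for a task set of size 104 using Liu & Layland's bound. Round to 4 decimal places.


Compute 2^(1/104) = 1.0066871365
Subtract 1: 1.0066871365 - 1 = 0.0066871365
Multiply by n: 104 * 0.0066871365 = 0.6954621960
Round to 4 dp: 0.6955

0.6955


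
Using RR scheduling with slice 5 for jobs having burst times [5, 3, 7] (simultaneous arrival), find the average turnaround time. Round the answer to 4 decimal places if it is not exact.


Time quantum = 5
Execution trace:
  J1 runs 5 units, time = 5
  J2 runs 3 units, time = 8
  J3 runs 5 units, time = 13
  J3 runs 2 units, time = 15
Finish times: [5, 8, 15]
Average turnaround = 28/3 = 9.3333

9.3333


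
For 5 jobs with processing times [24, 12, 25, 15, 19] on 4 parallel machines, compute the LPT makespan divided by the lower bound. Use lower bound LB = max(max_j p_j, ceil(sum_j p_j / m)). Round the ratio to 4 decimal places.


LPT order: [25, 24, 19, 15, 12]
Machine loads after assignment: [25, 24, 19, 27]
LPT makespan = 27
Lower bound = max(max_job, ceil(total/4)) = max(25, 24) = 25
Ratio = 27 / 25 = 1.08

1.08


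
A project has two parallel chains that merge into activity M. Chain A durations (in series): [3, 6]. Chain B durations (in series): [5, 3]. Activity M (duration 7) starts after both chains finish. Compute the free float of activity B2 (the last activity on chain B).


ES(B2) = sum of predecessors on chain B = 5
EF(B2) = ES + duration = 5 + 3 = 8
Successor of B2 is M. ES(M) = max(sum(A), sum(B)) = max(9, 8) = 9
Free float = ES(successor) - EF(current) = 9 - 8 = 1

1


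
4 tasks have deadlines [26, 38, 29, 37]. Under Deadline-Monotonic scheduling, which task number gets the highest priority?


Sort tasks by relative deadline (ascending):
  Task 1: deadline = 26
  Task 3: deadline = 29
  Task 4: deadline = 37
  Task 2: deadline = 38
Priority order (highest first): [1, 3, 4, 2]
Highest priority task = 1

1


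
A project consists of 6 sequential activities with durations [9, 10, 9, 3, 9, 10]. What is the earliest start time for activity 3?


Activity 3 starts after activities 1 through 2 complete.
Predecessor durations: [9, 10]
ES = 9 + 10 = 19

19


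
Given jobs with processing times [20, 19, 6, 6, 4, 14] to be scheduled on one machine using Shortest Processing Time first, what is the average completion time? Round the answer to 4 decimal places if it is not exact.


Sort jobs by processing time (SPT order): [4, 6, 6, 14, 19, 20]
Compute completion times sequentially:
  Job 1: processing = 4, completes at 4
  Job 2: processing = 6, completes at 10
  Job 3: processing = 6, completes at 16
  Job 4: processing = 14, completes at 30
  Job 5: processing = 19, completes at 49
  Job 6: processing = 20, completes at 69
Sum of completion times = 178
Average completion time = 178/6 = 29.6667

29.6667


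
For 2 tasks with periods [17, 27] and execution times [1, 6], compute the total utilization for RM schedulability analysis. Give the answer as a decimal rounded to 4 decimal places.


Compute individual utilizations (exact fractions):
  Task 1: C/T = 1/17 (approx. 0.0588)
  Task 2: C/T = 6/27 = 2/9 (approx. 0.2222)
Total utilization U = 1/17 + 2/9 = 43/153
Rounded to 4 decimal places: U = 0.2810
RM (Liu & Layland) bound for 2 tasks = 0.828427; compare with U = 43/153 (approx. 0.281046)
U <= bound, so schedulable by RM sufficient condition.

0.2810


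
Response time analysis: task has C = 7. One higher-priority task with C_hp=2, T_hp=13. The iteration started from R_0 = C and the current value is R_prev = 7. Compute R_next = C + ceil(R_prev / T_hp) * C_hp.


R_next = C + ceil(R_prev / T_hp) * C_hp
ceil(7 / 13) = ceil(0.5385) = 1
Interference = 1 * 2 = 2
R_next = 7 + 2 = 9

9


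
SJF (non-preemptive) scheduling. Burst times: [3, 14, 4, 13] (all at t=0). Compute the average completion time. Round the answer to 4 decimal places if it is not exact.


SJF order (ascending): [3, 4, 13, 14]
Completion times:
  Job 1: burst=3, C=3
  Job 2: burst=4, C=7
  Job 3: burst=13, C=20
  Job 4: burst=14, C=34
Average completion = 64/4 = 16.0

16.0


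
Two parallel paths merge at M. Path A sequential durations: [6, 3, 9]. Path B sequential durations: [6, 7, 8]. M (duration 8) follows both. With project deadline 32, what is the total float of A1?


Forward pass: ES(A1) = sum of predecessors on chain A = 0
EF = ES + duration = 0 + 6 = 6
Backward pass: LF(M) = deadline = 32; LS(M) = 32 - 8 = 24
LF(A1) = LS(M) - sum(successors on chain A) = 24 - 12 = 12
LS = LF - duration = 12 - 6 = 6
Total float = LS - ES = 6 - 0 = 6

6


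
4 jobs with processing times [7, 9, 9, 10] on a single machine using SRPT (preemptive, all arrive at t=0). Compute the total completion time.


Since all jobs arrive at t=0, SRPT equals SPT ordering.
SPT order: [7, 9, 9, 10]
Completion times:
  Job 1: p=7, C=7
  Job 2: p=9, C=16
  Job 3: p=9, C=25
  Job 4: p=10, C=35
Total completion time = 7 + 16 + 25 + 35 = 83

83


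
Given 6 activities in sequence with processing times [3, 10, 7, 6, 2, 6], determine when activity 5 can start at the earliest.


Activity 5 starts after activities 1 through 4 complete.
Predecessor durations: [3, 10, 7, 6]
ES = 3 + 10 + 7 + 6 = 26

26


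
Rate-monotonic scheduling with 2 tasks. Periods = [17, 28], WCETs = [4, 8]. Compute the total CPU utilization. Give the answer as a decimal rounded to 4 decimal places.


Compute individual utilizations (exact fractions):
  Task 1: C/T = 4/17 (approx. 0.2353)
  Task 2: C/T = 8/28 = 2/7 (approx. 0.2857)
Total utilization U = 4/17 + 2/7 = 62/119
Rounded to 4 decimal places: U = 0.5210
RM (Liu & Layland) bound for 2 tasks = 0.828427; compare with U = 62/119 (approx. 0.521008)
U <= bound, so schedulable by RM sufficient condition.

0.5210


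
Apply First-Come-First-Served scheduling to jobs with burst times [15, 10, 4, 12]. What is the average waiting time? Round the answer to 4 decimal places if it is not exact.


FCFS order (as given): [15, 10, 4, 12]
Waiting times:
  Job 1: wait = 0
  Job 2: wait = 15
  Job 3: wait = 25
  Job 4: wait = 29
Sum of waiting times = 69
Average waiting time = 69/4 = 17.25

17.25


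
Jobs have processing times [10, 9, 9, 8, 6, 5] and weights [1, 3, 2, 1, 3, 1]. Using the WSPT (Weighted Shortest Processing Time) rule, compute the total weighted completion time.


Compute p/w ratios and sort ascending (WSPT): [(6, 3), (9, 3), (9, 2), (5, 1), (8, 1), (10, 1)]
Compute weighted completion times:
  Job (p=6,w=3): C=6, w*C=3*6=18
  Job (p=9,w=3): C=15, w*C=3*15=45
  Job (p=9,w=2): C=24, w*C=2*24=48
  Job (p=5,w=1): C=29, w*C=1*29=29
  Job (p=8,w=1): C=37, w*C=1*37=37
  Job (p=10,w=1): C=47, w*C=1*47=47
Total weighted completion time = 224

224


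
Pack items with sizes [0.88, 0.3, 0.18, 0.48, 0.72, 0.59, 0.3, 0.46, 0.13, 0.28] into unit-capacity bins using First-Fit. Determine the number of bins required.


Place items sequentially using First-Fit:
  Item 0.88 -> new Bin 1
  Item 0.3 -> new Bin 2
  Item 0.18 -> Bin 2 (now 0.48)
  Item 0.48 -> Bin 2 (now 0.96)
  Item 0.72 -> new Bin 3
  Item 0.59 -> new Bin 4
  Item 0.3 -> Bin 4 (now 0.89)
  Item 0.46 -> new Bin 5
  Item 0.13 -> Bin 3 (now 0.85)
  Item 0.28 -> Bin 5 (now 0.74)
Total bins used = 5

5


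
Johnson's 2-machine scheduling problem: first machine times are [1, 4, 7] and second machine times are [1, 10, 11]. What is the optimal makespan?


Apply Johnson's rule:
  Group 1 (a <= b): [(1, 1, 1), (2, 4, 10), (3, 7, 11)]
  Group 2 (a > b): []
Optimal job order: [1, 2, 3]
Schedule:
  Job 1: M1 done at 1, M2 done at 2
  Job 2: M1 done at 5, M2 done at 15
  Job 3: M1 done at 12, M2 done at 26
Makespan = 26

26


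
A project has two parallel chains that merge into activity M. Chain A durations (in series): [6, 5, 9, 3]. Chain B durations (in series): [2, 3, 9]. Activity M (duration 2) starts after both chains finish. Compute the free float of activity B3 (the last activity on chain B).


ES(B3) = sum of predecessors on chain B = 5
EF(B3) = ES + duration = 5 + 9 = 14
Successor of B3 is M. ES(M) = max(sum(A), sum(B)) = max(23, 14) = 23
Free float = ES(successor) - EF(current) = 23 - 14 = 9

9


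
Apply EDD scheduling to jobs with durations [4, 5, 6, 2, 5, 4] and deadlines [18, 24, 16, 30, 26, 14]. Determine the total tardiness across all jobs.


Sort by due date (EDD order): [(4, 14), (6, 16), (4, 18), (5, 24), (5, 26), (2, 30)]
Compute completion times and tardiness:
  Job 1: p=4, d=14, C=4, tardiness=max(0,4-14)=0
  Job 2: p=6, d=16, C=10, tardiness=max(0,10-16)=0
  Job 3: p=4, d=18, C=14, tardiness=max(0,14-18)=0
  Job 4: p=5, d=24, C=19, tardiness=max(0,19-24)=0
  Job 5: p=5, d=26, C=24, tardiness=max(0,24-26)=0
  Job 6: p=2, d=30, C=26, tardiness=max(0,26-30)=0
Total tardiness = 0

0


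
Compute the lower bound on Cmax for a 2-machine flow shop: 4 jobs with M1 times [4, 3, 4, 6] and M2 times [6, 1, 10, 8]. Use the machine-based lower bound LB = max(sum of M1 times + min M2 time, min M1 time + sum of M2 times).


LB1 = sum(M1 times) + min(M2 times) = 17 + 1 = 18
LB2 = min(M1 times) + sum(M2 times) = 3 + 25 = 28
Lower bound = max(LB1, LB2) = max(18, 28) = 28

28


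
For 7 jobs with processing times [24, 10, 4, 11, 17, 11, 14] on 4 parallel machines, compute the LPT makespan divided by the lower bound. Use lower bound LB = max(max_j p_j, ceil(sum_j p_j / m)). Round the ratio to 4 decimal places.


LPT order: [24, 17, 14, 11, 11, 10, 4]
Machine loads after assignment: [24, 21, 24, 22]
LPT makespan = 24
Lower bound = max(max_job, ceil(total/4)) = max(24, 23) = 24
Ratio = 24 / 24 = 1.0

1.0


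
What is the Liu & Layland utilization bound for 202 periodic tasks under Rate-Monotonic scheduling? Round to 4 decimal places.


Compute 2^(1/202) = 1.0034373158
Subtract 1: 1.0034373158 - 1 = 0.0034373158
Multiply by n: 202 * 0.0034373158 = 0.6943377916
Round to 4 dp: 0.6943

0.6943


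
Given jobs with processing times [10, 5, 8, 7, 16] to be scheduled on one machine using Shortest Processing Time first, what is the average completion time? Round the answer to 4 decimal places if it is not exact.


Sort jobs by processing time (SPT order): [5, 7, 8, 10, 16]
Compute completion times sequentially:
  Job 1: processing = 5, completes at 5
  Job 2: processing = 7, completes at 12
  Job 3: processing = 8, completes at 20
  Job 4: processing = 10, completes at 30
  Job 5: processing = 16, completes at 46
Sum of completion times = 113
Average completion time = 113/5 = 22.6

22.6


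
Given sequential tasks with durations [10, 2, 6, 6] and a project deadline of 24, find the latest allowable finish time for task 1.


LF(activity 1) = deadline - sum of successor durations
Successors: activities 2 through 4 with durations [2, 6, 6]
Sum of successor durations = 14
LF = 24 - 14 = 10

10


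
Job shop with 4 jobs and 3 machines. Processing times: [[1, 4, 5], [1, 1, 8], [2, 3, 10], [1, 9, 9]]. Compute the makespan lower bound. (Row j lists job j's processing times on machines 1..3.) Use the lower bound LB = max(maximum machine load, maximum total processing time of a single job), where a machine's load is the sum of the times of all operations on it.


Machine loads:
  Machine 1: 1 + 1 + 2 + 1 = 5
  Machine 2: 4 + 1 + 3 + 9 = 17
  Machine 3: 5 + 8 + 10 + 9 = 32
Max machine load = 32
Job totals:
  Job 1: 10
  Job 2: 10
  Job 3: 15
  Job 4: 19
Max job total = 19
Lower bound = max(32, 19) = 32

32


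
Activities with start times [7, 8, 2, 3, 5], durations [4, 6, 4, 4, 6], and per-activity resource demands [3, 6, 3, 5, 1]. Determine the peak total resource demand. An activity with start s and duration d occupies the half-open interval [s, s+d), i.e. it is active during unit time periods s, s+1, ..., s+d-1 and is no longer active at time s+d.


Each activity i is active on [start_i, start_i + duration_i).
Compute total resource usage per time slot:
  t=0: active resources = [], total = 0
  t=1: active resources = [], total = 0
  t=2: active resources = [3], total = 3
  t=3: active resources = [3, 5], total = 8
  t=4: active resources = [3, 5], total = 8
  t=5: active resources = [3, 5, 1], total = 9
  t=6: active resources = [5, 1], total = 6
  t=7: active resources = [3, 1], total = 4
  t=8: active resources = [3, 6, 1], total = 10
  t=9: active resources = [3, 6, 1], total = 10
  t=10: active resources = [3, 6, 1], total = 10
  t=11: active resources = [6], total = 6
  t=12: active resources = [6], total = 6
  t=13: active resources = [6], total = 6
Peak resource demand = 10

10


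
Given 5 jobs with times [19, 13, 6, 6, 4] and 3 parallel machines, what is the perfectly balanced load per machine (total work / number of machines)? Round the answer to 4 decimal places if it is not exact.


Total processing time = 19 + 13 + 6 + 6 + 4 = 48
Number of machines = 3
Ideal balanced load = 48 / 3 = 16.0

16.0


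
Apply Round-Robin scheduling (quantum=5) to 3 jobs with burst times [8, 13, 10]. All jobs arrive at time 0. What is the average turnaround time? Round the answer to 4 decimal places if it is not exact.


Time quantum = 5
Execution trace:
  J1 runs 5 units, time = 5
  J2 runs 5 units, time = 10
  J3 runs 5 units, time = 15
  J1 runs 3 units, time = 18
  J2 runs 5 units, time = 23
  J3 runs 5 units, time = 28
  J2 runs 3 units, time = 31
Finish times: [18, 31, 28]
Average turnaround = 77/3 = 25.6667

25.6667


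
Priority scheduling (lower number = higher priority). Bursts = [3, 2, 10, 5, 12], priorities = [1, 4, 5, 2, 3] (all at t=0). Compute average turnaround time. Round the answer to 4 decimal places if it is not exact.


Sort by priority (ascending = highest first):
Order: [(1, 3), (2, 5), (3, 12), (4, 2), (5, 10)]
Completion times:
  Priority 1, burst=3, C=3
  Priority 2, burst=5, C=8
  Priority 3, burst=12, C=20
  Priority 4, burst=2, C=22
  Priority 5, burst=10, C=32
Average turnaround = 85/5 = 17.0

17.0


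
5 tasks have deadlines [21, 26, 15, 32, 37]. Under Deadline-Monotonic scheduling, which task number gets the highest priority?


Sort tasks by relative deadline (ascending):
  Task 3: deadline = 15
  Task 1: deadline = 21
  Task 2: deadline = 26
  Task 4: deadline = 32
  Task 5: deadline = 37
Priority order (highest first): [3, 1, 2, 4, 5]
Highest priority task = 3

3


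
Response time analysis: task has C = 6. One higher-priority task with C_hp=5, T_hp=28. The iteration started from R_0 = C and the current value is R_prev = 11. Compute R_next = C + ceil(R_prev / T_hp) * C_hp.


R_next = C + ceil(R_prev / T_hp) * C_hp
ceil(11 / 28) = ceil(0.3929) = 1
Interference = 1 * 5 = 5
R_next = 6 + 5 = 11
R_next = R_prev, so the iteration has converged (response time = 11).

11


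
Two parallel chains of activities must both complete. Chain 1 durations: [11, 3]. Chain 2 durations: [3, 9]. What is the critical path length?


Path A total = 11 + 3 = 14
Path B total = 3 + 9 = 12
Critical path = longest path = max(14, 12) = 14

14


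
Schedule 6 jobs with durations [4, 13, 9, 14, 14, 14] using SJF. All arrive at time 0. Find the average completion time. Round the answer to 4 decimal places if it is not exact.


SJF order (ascending): [4, 9, 13, 14, 14, 14]
Completion times:
  Job 1: burst=4, C=4
  Job 2: burst=9, C=13
  Job 3: burst=13, C=26
  Job 4: burst=14, C=40
  Job 5: burst=14, C=54
  Job 6: burst=14, C=68
Average completion = 205/6 = 34.1667

34.1667


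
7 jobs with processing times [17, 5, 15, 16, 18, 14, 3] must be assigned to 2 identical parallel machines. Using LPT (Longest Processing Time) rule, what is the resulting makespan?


Sort jobs in decreasing order (LPT): [18, 17, 16, 15, 14, 5, 3]
Assign each job to the least loaded machine:
  Machine 1: jobs [18, 15, 14], load = 47
  Machine 2: jobs [17, 16, 5, 3], load = 41
Makespan = max load = 47

47


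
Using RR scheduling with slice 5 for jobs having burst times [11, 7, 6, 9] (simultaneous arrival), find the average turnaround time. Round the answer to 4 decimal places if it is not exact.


Time quantum = 5
Execution trace:
  J1 runs 5 units, time = 5
  J2 runs 5 units, time = 10
  J3 runs 5 units, time = 15
  J4 runs 5 units, time = 20
  J1 runs 5 units, time = 25
  J2 runs 2 units, time = 27
  J3 runs 1 units, time = 28
  J4 runs 4 units, time = 32
  J1 runs 1 units, time = 33
Finish times: [33, 27, 28, 32]
Average turnaround = 120/4 = 30.0

30.0


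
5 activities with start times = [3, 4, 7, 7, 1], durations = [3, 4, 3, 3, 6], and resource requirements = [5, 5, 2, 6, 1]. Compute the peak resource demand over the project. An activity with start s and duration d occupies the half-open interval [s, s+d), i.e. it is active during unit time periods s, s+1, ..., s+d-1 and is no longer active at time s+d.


Each activity i is active on [start_i, start_i + duration_i).
Compute total resource usage per time slot:
  t=0: active resources = [], total = 0
  t=1: active resources = [1], total = 1
  t=2: active resources = [1], total = 1
  t=3: active resources = [5, 1], total = 6
  t=4: active resources = [5, 5, 1], total = 11
  t=5: active resources = [5, 5, 1], total = 11
  t=6: active resources = [5, 1], total = 6
  t=7: active resources = [5, 2, 6], total = 13
  t=8: active resources = [2, 6], total = 8
  t=9: active resources = [2, 6], total = 8
Peak resource demand = 13

13


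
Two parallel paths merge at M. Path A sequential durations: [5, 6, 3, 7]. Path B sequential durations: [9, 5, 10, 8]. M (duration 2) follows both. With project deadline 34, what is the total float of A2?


Forward pass: ES(A2) = sum of predecessors on chain A = 5
EF = ES + duration = 5 + 6 = 11
Backward pass: LF(M) = deadline = 34; LS(M) = 34 - 2 = 32
LF(A2) = LS(M) - sum(successors on chain A) = 32 - 10 = 22
LS = LF - duration = 22 - 6 = 16
Total float = LS - ES = 16 - 5 = 11

11


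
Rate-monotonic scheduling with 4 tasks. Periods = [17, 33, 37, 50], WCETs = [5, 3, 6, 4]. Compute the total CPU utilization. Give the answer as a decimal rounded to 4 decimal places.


Compute individual utilizations (exact fractions):
  Task 1: C/T = 5/17 (approx. 0.2941)
  Task 2: C/T = 3/33 = 1/11 (approx. 0.0909)
  Task 3: C/T = 6/37 (approx. 0.1622)
  Task 4: C/T = 4/50 = 2/25 (approx. 0.08)
Total utilization U = 5/17 + 1/11 + 6/37 + 2/25 = 108488/172975
Rounded to 4 decimal places: U = 0.6272
RM (Liu & Layland) bound for 4 tasks = 0.756828; compare with U = 108488/172975 (approx. 0.627189)
U <= bound, so schedulable by RM sufficient condition.

0.6272


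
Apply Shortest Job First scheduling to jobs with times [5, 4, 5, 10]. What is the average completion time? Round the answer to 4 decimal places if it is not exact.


SJF order (ascending): [4, 5, 5, 10]
Completion times:
  Job 1: burst=4, C=4
  Job 2: burst=5, C=9
  Job 3: burst=5, C=14
  Job 4: burst=10, C=24
Average completion = 51/4 = 12.75

12.75


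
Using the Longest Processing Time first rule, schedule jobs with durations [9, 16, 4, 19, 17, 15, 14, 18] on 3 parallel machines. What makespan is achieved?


Sort jobs in decreasing order (LPT): [19, 18, 17, 16, 15, 14, 9, 4]
Assign each job to the least loaded machine:
  Machine 1: jobs [19, 14, 9], load = 42
  Machine 2: jobs [18, 15, 4], load = 37
  Machine 3: jobs [17, 16], load = 33
Makespan = max load = 42

42


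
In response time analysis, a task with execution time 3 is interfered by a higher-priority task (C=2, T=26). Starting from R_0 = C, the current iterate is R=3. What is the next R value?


R_next = C + ceil(R_prev / T_hp) * C_hp
ceil(3 / 26) = ceil(0.1154) = 1
Interference = 1 * 2 = 2
R_next = 3 + 2 = 5

5


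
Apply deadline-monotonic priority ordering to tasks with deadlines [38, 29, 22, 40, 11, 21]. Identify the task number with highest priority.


Sort tasks by relative deadline (ascending):
  Task 5: deadline = 11
  Task 6: deadline = 21
  Task 3: deadline = 22
  Task 2: deadline = 29
  Task 1: deadline = 38
  Task 4: deadline = 40
Priority order (highest first): [5, 6, 3, 2, 1, 4]
Highest priority task = 5

5


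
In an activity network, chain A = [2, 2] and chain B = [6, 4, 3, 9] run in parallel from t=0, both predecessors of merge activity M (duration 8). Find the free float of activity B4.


ES(B4) = sum of predecessors on chain B = 13
EF(B4) = ES + duration = 13 + 9 = 22
Successor of B4 is M. ES(M) = max(sum(A), sum(B)) = max(4, 22) = 22
Free float = ES(successor) - EF(current) = 22 - 22 = 0

0


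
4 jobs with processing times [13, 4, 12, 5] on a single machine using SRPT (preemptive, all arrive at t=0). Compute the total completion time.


Since all jobs arrive at t=0, SRPT equals SPT ordering.
SPT order: [4, 5, 12, 13]
Completion times:
  Job 1: p=4, C=4
  Job 2: p=5, C=9
  Job 3: p=12, C=21
  Job 4: p=13, C=34
Total completion time = 4 + 9 + 21 + 34 = 68

68


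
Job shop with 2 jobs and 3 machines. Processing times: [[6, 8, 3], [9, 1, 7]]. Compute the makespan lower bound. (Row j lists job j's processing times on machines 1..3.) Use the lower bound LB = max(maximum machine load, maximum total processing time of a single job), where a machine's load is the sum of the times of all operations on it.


Machine loads:
  Machine 1: 6 + 9 = 15
  Machine 2: 8 + 1 = 9
  Machine 3: 3 + 7 = 10
Max machine load = 15
Job totals:
  Job 1: 17
  Job 2: 17
Max job total = 17
Lower bound = max(15, 17) = 17

17


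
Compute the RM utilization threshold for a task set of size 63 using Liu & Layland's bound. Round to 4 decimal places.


Compute 2^(1/63) = 1.0110630845
Subtract 1: 1.0110630845 - 1 = 0.0110630845
Multiply by n: 63 * 0.0110630845 = 0.6969743235
Round to 4 dp: 0.6970

0.6970


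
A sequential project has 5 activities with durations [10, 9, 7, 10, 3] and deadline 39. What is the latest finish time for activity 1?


LF(activity 1) = deadline - sum of successor durations
Successors: activities 2 through 5 with durations [9, 7, 10, 3]
Sum of successor durations = 29
LF = 39 - 29 = 10

10


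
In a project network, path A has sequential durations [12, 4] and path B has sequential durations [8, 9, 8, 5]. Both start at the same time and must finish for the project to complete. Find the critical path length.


Path A total = 12 + 4 = 16
Path B total = 8 + 9 + 8 + 5 = 30
Critical path = longest path = max(16, 30) = 30

30


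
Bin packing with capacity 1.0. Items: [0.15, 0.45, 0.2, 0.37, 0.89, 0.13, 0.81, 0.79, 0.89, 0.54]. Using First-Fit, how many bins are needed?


Place items sequentially using First-Fit:
  Item 0.15 -> new Bin 1
  Item 0.45 -> Bin 1 (now 0.6)
  Item 0.2 -> Bin 1 (now 0.8)
  Item 0.37 -> new Bin 2
  Item 0.89 -> new Bin 3
  Item 0.13 -> Bin 1 (now 0.93)
  Item 0.81 -> new Bin 4
  Item 0.79 -> new Bin 5
  Item 0.89 -> new Bin 6
  Item 0.54 -> Bin 2 (now 0.91)
Total bins used = 6

6


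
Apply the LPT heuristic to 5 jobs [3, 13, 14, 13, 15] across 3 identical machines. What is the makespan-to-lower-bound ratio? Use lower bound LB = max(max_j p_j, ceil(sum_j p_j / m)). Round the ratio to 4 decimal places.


LPT order: [15, 14, 13, 13, 3]
Machine loads after assignment: [15, 17, 26]
LPT makespan = 26
Lower bound = max(max_job, ceil(total/3)) = max(15, 20) = 20
Ratio = 26 / 20 = 1.3

1.3


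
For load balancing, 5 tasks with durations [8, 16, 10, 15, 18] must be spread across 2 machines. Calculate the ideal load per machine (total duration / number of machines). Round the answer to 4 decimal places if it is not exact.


Total processing time = 8 + 16 + 10 + 15 + 18 = 67
Number of machines = 2
Ideal balanced load = 67 / 2 = 33.5

33.5


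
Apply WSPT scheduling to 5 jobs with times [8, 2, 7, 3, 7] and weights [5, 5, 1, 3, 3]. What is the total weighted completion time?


Compute p/w ratios and sort ascending (WSPT): [(2, 5), (3, 3), (8, 5), (7, 3), (7, 1)]
Compute weighted completion times:
  Job (p=2,w=5): C=2, w*C=5*2=10
  Job (p=3,w=3): C=5, w*C=3*5=15
  Job (p=8,w=5): C=13, w*C=5*13=65
  Job (p=7,w=3): C=20, w*C=3*20=60
  Job (p=7,w=1): C=27, w*C=1*27=27
Total weighted completion time = 177

177


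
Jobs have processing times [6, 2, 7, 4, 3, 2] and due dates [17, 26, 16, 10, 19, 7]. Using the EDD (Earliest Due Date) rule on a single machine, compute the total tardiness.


Sort by due date (EDD order): [(2, 7), (4, 10), (7, 16), (6, 17), (3, 19), (2, 26)]
Compute completion times and tardiness:
  Job 1: p=2, d=7, C=2, tardiness=max(0,2-7)=0
  Job 2: p=4, d=10, C=6, tardiness=max(0,6-10)=0
  Job 3: p=7, d=16, C=13, tardiness=max(0,13-16)=0
  Job 4: p=6, d=17, C=19, tardiness=max(0,19-17)=2
  Job 5: p=3, d=19, C=22, tardiness=max(0,22-19)=3
  Job 6: p=2, d=26, C=24, tardiness=max(0,24-26)=0
Total tardiness = 5

5


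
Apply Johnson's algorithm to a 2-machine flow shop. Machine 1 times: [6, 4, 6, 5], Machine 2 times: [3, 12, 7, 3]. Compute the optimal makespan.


Apply Johnson's rule:
  Group 1 (a <= b): [(2, 4, 12), (3, 6, 7)]
  Group 2 (a > b): [(1, 6, 3), (4, 5, 3)]
Optimal job order: [2, 3, 1, 4]
Schedule:
  Job 2: M1 done at 4, M2 done at 16
  Job 3: M1 done at 10, M2 done at 23
  Job 1: M1 done at 16, M2 done at 26
  Job 4: M1 done at 21, M2 done at 29
Makespan = 29

29


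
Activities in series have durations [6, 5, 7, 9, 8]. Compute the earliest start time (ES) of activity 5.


Activity 5 starts after activities 1 through 4 complete.
Predecessor durations: [6, 5, 7, 9]
ES = 6 + 5 + 7 + 9 = 27

27


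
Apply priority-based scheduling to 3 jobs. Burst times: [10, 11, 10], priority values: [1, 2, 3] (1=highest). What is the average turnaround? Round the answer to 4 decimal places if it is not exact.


Sort by priority (ascending = highest first):
Order: [(1, 10), (2, 11), (3, 10)]
Completion times:
  Priority 1, burst=10, C=10
  Priority 2, burst=11, C=21
  Priority 3, burst=10, C=31
Average turnaround = 62/3 = 20.6667

20.6667


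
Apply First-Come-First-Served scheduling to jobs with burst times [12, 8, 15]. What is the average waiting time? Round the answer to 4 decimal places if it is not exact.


FCFS order (as given): [12, 8, 15]
Waiting times:
  Job 1: wait = 0
  Job 2: wait = 12
  Job 3: wait = 20
Sum of waiting times = 32
Average waiting time = 32/3 = 10.6667

10.6667


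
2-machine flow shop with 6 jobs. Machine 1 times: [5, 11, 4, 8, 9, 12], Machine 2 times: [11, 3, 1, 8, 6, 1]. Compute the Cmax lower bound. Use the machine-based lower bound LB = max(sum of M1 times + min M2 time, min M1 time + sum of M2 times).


LB1 = sum(M1 times) + min(M2 times) = 49 + 1 = 50
LB2 = min(M1 times) + sum(M2 times) = 4 + 30 = 34
Lower bound = max(LB1, LB2) = max(50, 34) = 50

50


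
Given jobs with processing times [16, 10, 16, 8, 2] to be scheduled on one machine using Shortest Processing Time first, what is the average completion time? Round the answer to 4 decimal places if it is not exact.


Sort jobs by processing time (SPT order): [2, 8, 10, 16, 16]
Compute completion times sequentially:
  Job 1: processing = 2, completes at 2
  Job 2: processing = 8, completes at 10
  Job 3: processing = 10, completes at 20
  Job 4: processing = 16, completes at 36
  Job 5: processing = 16, completes at 52
Sum of completion times = 120
Average completion time = 120/5 = 24.0

24.0


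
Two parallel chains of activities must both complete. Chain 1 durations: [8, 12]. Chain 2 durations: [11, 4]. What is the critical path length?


Path A total = 8 + 12 = 20
Path B total = 11 + 4 = 15
Critical path = longest path = max(20, 15) = 20

20


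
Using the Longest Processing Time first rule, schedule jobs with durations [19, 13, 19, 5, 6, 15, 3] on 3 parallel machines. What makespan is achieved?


Sort jobs in decreasing order (LPT): [19, 19, 15, 13, 6, 5, 3]
Assign each job to the least loaded machine:
  Machine 1: jobs [19, 6], load = 25
  Machine 2: jobs [19, 5, 3], load = 27
  Machine 3: jobs [15, 13], load = 28
Makespan = max load = 28

28


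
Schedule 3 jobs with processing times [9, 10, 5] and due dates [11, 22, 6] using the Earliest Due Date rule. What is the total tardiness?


Sort by due date (EDD order): [(5, 6), (9, 11), (10, 22)]
Compute completion times and tardiness:
  Job 1: p=5, d=6, C=5, tardiness=max(0,5-6)=0
  Job 2: p=9, d=11, C=14, tardiness=max(0,14-11)=3
  Job 3: p=10, d=22, C=24, tardiness=max(0,24-22)=2
Total tardiness = 5

5
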